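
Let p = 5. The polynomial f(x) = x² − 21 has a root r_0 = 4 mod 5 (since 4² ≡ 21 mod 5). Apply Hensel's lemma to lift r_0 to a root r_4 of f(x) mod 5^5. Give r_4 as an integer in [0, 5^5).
r_4 = 2664 (mod 3125)

Hensel's recurrence: r_{i+1} = r_i − f(r_i)·(f′(r_i))^{-1} mod 5^{i+2}, with f′(x) = 2x. Iterate:
  r_0 = 4 (mod 5)
  r_1 = 14 (mod 25)
  r_2 = 39 (mod 125)
  r_3 = 164 (mod 625)
  r_4 = 2664 (mod 3125)
Final: r_4 = 2664, and one checks f(r_4) ≡ 0 mod 5^5.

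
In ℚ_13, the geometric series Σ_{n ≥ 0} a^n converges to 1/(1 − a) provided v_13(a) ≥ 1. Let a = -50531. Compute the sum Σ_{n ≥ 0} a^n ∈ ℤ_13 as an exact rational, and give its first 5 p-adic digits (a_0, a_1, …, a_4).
Σ a^n = 1/(1 − a) = 1/50532;  first 5 digits = (1, 0, 0, 3, 11)

v_13(a) = 3 ≥ 1, so the series converges in ℤ_13 to 1/(1 − a) = 1/(1 − (-50531)) = 1/50532. Expand this rational in ℤ_13: compute digits iteratively via d_i = x_i mod 13, x_{i+1} = (x_i − d_i)/13. The first 5 digits are (1, 0, 0, 3, 11).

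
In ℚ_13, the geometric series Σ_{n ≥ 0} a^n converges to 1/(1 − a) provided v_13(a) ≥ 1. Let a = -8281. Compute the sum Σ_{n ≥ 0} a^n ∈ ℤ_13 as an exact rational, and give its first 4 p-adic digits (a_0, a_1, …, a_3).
Σ a^n = 1/(1 − a) = 1/8282;  first 4 digits = (1, 0, 3, 9)

v_13(a) = 2 ≥ 1, so the series converges in ℤ_13 to 1/(1 − a) = 1/(1 − (-8281)) = 1/8282. Expand this rational in ℤ_13: compute digits iteratively via d_i = x_i mod 13, x_{i+1} = (x_i − d_i)/13. The first 4 digits are (1, 0, 3, 9).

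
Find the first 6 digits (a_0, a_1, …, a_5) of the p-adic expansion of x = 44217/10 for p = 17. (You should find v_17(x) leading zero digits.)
(a_0, …, a_5) = (0, 0, 0, 6, 15, 11)

v_17(44217/10) = 3, so a_0 = ... = a_2 = 0. Factor out: x = 17^3 · u with u = 9/10 a unit in ℤ_17. Expand u iteratively via a_{v+i} = u_i mod 17, u_{i+1} = (u_i − a_{v+i})/17:
  u_0 = 9/10;  a_3 = 6;  u_1 = (u_0 − 6)/17 = -3/10
  u_1 = -3/10;  a_4 = 15;  u_2 = (u_1 − 15)/17 = -9/10
  u_2 = -9/10;  a_5 = 11;  u_3 = (u_2 − 11)/17 = -7/10
Digits: (0, 0, 0, 6, 15, 11).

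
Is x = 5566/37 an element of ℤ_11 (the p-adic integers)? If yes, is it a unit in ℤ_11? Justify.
x ∈ ℤ_11 but not a unit; v_11(x) = 2 > 0

ℤ_11 = {x ∈ ℚ_11 : v_11(x) ≥ 0} and ℤ_11^× = {x ∈ ℤ_11 : v_11(x) = 0}. Here v_11(5566/37) = v_11(num) − v_11(den) = 2; compare against these criteria.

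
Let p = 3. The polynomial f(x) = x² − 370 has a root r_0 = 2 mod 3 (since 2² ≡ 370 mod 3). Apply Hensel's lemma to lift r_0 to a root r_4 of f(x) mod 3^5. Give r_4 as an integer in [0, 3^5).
r_4 = 98 (mod 243)

Hensel's recurrence: r_{i+1} = r_i − f(r_i)·(f′(r_i))^{-1} mod 3^{i+2}, with f′(x) = 2x. Iterate:
  r_0 = 2 (mod 3)
  r_1 = 8 (mod 9)
  r_2 = 17 (mod 27)
  r_3 = 17 (mod 81)
  r_4 = 98 (mod 243)
Final: r_4 = 98, and one checks f(r_4) ≡ 0 mod 3^5.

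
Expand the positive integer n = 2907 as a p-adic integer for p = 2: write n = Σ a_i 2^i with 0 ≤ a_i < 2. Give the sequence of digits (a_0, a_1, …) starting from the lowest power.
(a_0, a_1, …) = (1, 1, 0, 1, 1, 0, 1, 0, 1, 1, 0, 1)

Repeated division by 2 gives the digits low-to-high: 2907 = 1 + 1·2^1 + 1·2^3 + 1·2^4 + 1·2^6 + 1·2^8 + 1·2^9 + 1·2^11. Digit sequence: (1, 1, 0, 1, 1, 0, 1, 0, 1, 1, 0, 1).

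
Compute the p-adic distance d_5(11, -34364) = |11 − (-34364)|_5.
d_5(11, -34364) = 1/3125

Step 1 — x − y = 11 − (-34364) = 34375. Step 2 — v_5(34375) = 5 (factor: 34375 = (5^5 · 11); the sign does not affect v_p). Step 3 — |x − y|_5 = 5^{-5} = 1/3125.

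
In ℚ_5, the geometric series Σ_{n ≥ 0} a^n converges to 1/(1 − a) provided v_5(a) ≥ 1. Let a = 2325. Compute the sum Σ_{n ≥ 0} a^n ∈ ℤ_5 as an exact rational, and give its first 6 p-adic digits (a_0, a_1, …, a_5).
Σ a^n = 1/(1 − a) = -1/2324;  first 6 digits = (1, 0, 3, 3, 2, 0)

v_5(a) = 2 ≥ 1, so the series converges in ℤ_5 to 1/(1 − a) = 1/(1 − 2325) = -1/2324. Expand this rational in ℤ_5: compute digits iteratively via d_i = x_i mod 5, x_{i+1} = (x_i − d_i)/5. The first 6 digits are (1, 0, 3, 3, 2, 0).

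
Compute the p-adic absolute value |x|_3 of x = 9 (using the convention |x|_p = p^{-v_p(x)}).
|9|_3 = 1/9

Step 1 — compute v_3(x) by factoring powers of 3 out of the numerator and denominator: v_3(9) = 2. Step 2 — apply |x|_p = p^{-v_p(x)} = 3^{-2} = 1/9.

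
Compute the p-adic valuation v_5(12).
v_5(12) = 0

v_5(n) is the largest exponent k such that 5^k divides n. Factor out: 12 = 5^0 · 12. (Sign doesn't affect v_p.) So v_5(12) = 0.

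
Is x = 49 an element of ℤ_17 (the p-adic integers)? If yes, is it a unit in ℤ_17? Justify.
x ∈ ℤ_17^× (unit); v_17(x) = 0

ℤ_17 = {x ∈ ℚ_17 : v_17(x) ≥ 0} and ℤ_17^× = {x ∈ ℤ_17 : v_17(x) = 0}. Here v_17(49) = v_17(num) − v_17(den) = 0; compare against these criteria.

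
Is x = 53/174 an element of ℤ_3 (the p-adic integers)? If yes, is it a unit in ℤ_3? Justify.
x ∉ ℤ_3 (v_3(x) = -1 < 0)

ℤ_3 = {x ∈ ℚ_3 : v_3(x) ≥ 0} and ℤ_3^× = {x ∈ ℤ_3 : v_3(x) = 0}. Here v_3(53/174) = v_3(num) − v_3(den) = -1; compare against these criteria.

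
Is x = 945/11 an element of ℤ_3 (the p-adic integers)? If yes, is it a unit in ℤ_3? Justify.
x ∈ ℤ_3 but not a unit; v_3(x) = 3 > 0

ℤ_3 = {x ∈ ℚ_3 : v_3(x) ≥ 0} and ℤ_3^× = {x ∈ ℤ_3 : v_3(x) = 0}. Here v_3(945/11) = v_3(num) − v_3(den) = 3; compare against these criteria.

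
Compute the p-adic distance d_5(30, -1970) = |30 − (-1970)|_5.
d_5(30, -1970) = 1/125

Step 1 — x − y = 30 − (-1970) = 2000. Step 2 — v_5(2000) = 3 (factor: 2000 = (5^3 · 16); the sign does not affect v_p). Step 3 — |x − y|_5 = 5^{-3} = 1/125.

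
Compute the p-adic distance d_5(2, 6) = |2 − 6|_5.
d_5(2, 6) = 1

Step 1 — x − y = 2 − 6 = -4. Step 2 — v_5(-4) = 0 (factor: -4 = −(5^0 · 4); the sign does not affect v_p). Step 3 — |x − y|_5 = 5^{0} = 1.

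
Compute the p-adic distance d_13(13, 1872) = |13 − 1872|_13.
d_13(13, 1872) = 1/169

Step 1 — x − y = 13 − 1872 = -1859. Step 2 — v_13(-1859) = 2 (factor: -1859 = −(13^2 · 11); the sign does not affect v_p). Step 3 — |x − y|_13 = 13^{-2} = 1/169.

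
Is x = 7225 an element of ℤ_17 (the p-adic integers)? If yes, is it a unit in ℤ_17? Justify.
x ∈ ℤ_17 but not a unit; v_17(x) = 2 > 0

ℤ_17 = {x ∈ ℚ_17 : v_17(x) ≥ 0} and ℤ_17^× = {x ∈ ℤ_17 : v_17(x) = 0}. Here v_17(7225) = v_17(num) − v_17(den) = 2; compare against these criteria.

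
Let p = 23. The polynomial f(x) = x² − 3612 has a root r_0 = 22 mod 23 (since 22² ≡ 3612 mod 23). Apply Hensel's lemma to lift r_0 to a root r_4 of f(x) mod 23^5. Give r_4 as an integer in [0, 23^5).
r_4 = 2621240 (mod 6436343)

Hensel's recurrence: r_{i+1} = r_i − f(r_i)·(f′(r_i))^{-1} mod 23^{i+2}, with f′(x) = 2x. Iterate:
  r_0 = 22 (mod 23)
  r_1 = 45 (mod 529)
  r_2 = 5335 (mod 12167)
  r_3 = 102671 (mod 279841)
  r_4 = 2621240 (mod 6436343)
Final: r_4 = 2621240, and one checks f(r_4) ≡ 0 mod 23^5.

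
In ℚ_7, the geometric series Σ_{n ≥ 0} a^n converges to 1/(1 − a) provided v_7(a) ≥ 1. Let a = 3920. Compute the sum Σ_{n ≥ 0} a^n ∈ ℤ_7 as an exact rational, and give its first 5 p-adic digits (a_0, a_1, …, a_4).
Σ a^n = 1/(1 − a) = -1/3919;  first 5 digits = (1, 0, 3, 4, 3)

v_7(a) = 2 ≥ 1, so the series converges in ℤ_7 to 1/(1 − a) = 1/(1 − 3920) = -1/3919. Expand this rational in ℤ_7: compute digits iteratively via d_i = x_i mod 7, x_{i+1} = (x_i − d_i)/7. The first 5 digits are (1, 0, 3, 4, 3).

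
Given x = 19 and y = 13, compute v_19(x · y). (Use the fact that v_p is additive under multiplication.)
v_19(247) = 1

v_p(x) = 1 (factor: 19 = 19^1 · 1); v_p(y) = 0 (factor: 13 = 19^0 · 13). Additivity: v_p(xy) = v_p(x) + v_p(y) = 1 + 0 = 1. (Direct check: xy = 247 = 19^1 · (13).)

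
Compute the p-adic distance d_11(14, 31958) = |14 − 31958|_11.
d_11(14, 31958) = 1/1331

Step 1 — x − y = 14 − 31958 = -31944. Step 2 — v_11(-31944) = 3 (factor: -31944 = −(11^3 · 24); the sign does not affect v_p). Step 3 — |x − y|_11 = 11^{-3} = 1/1331.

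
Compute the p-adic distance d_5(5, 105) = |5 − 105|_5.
d_5(5, 105) = 1/25

Step 1 — x − y = 5 − 105 = -100. Step 2 — v_5(-100) = 2 (factor: -100 = −(5^2 · 4); the sign does not affect v_p). Step 3 — |x − y|_5 = 5^{-2} = 1/25.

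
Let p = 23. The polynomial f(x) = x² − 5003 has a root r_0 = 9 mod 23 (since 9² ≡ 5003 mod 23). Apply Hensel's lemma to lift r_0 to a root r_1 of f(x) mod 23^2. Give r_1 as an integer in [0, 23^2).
r_1 = 400 (mod 529)

Hensel's recurrence: r_{i+1} = r_i − f(r_i)·(f′(r_i))^{-1} mod 23^{i+2}, with f′(x) = 2x. Iterate:
  r_0 = 9 (mod 23)
  r_1 = 400 (mod 529)
Final: r_1 = 400, and one checks f(r_1) ≡ 0 mod 23^2.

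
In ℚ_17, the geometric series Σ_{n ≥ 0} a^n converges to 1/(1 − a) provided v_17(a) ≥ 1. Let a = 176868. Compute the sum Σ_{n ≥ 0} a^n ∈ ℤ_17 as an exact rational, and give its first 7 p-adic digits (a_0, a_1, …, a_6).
Σ a^n = 1/(1 − a) = -1/176867;  first 7 digits = (1, 0, 0, 2, 2, 0, 4)

v_17(a) = 3 ≥ 1, so the series converges in ℤ_17 to 1/(1 − a) = 1/(1 − 176868) = -1/176867. Expand this rational in ℤ_17: compute digits iteratively via d_i = x_i mod 17, x_{i+1} = (x_i − d_i)/17. The first 7 digits are (1, 0, 0, 2, 2, 0, 4).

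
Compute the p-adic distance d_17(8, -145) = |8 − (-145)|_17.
d_17(8, -145) = 1/17

Step 1 — x − y = 8 − (-145) = 153. Step 2 — v_17(153) = 1 (factor: 153 = (17^1 · 9); the sign does not affect v_p). Step 3 — |x − y|_17 = 17^{-1} = 1/17.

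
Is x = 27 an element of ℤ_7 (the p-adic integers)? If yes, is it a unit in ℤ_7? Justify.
x ∈ ℤ_7^× (unit); v_7(x) = 0

ℤ_7 = {x ∈ ℚ_7 : v_7(x) ≥ 0} and ℤ_7^× = {x ∈ ℤ_7 : v_7(x) = 0}. Here v_7(27) = v_7(num) − v_7(den) = 0; compare against these criteria.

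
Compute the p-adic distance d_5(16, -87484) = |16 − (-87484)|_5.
d_5(16, -87484) = 1/3125

Step 1 — x − y = 16 − (-87484) = 87500. Step 2 — v_5(87500) = 5 (factor: 87500 = (5^5 · 28); the sign does not affect v_p). Step 3 — |x − y|_5 = 5^{-5} = 1/3125.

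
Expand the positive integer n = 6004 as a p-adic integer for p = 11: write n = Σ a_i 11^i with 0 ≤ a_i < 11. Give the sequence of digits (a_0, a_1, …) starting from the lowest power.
(a_0, a_1, …) = (9, 6, 5, 4)

Repeated division by 11 gives the digits low-to-high: 6004 = 9 + 6·11^1 + 5·11^2 + 4·11^3. Digit sequence: (9, 6, 5, 4).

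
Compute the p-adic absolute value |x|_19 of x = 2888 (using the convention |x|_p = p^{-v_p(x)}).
|2888|_19 = 1/361

Step 1 — compute v_19(x) by factoring powers of 19 out of the numerator and denominator: v_19(2888) = 2. Step 2 — apply |x|_p = p^{-v_p(x)} = 19^{-2} = 1/361.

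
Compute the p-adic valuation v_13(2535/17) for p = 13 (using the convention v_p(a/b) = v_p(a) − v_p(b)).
v_13(2535/17) = 2

Factor powers of 13 from the numerator and denominator of the reduced fraction: 2535 = 13^2 · 15 and 17 = 13^0 · 17. Apply v_p(a/b) = v_p(a) − v_p(b): v_13(2535/17) = 2 − 0 = 2.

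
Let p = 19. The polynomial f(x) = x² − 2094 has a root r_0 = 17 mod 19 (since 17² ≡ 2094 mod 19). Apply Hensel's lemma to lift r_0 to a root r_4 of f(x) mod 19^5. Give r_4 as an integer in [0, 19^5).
r_4 = 663174 (mod 2476099)

Hensel's recurrence: r_{i+1} = r_i − f(r_i)·(f′(r_i))^{-1} mod 19^{i+2}, with f′(x) = 2x. Iterate:
  r_0 = 17 (mod 19)
  r_1 = 17 (mod 361)
  r_2 = 4710 (mod 6859)
  r_3 = 11569 (mod 130321)
  r_4 = 663174 (mod 2476099)
Final: r_4 = 663174, and one checks f(r_4) ≡ 0 mod 19^5.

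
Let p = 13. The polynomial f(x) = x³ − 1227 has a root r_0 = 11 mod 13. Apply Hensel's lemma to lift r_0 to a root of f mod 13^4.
r_3 = 3833 (mod 28561)

Hensel: r_{i+1} = r_i − f(r_i)/f′(r_i) mod 13^{i+2}, where f′(x) = 3x². Iterate:
  r_0 = 11 (mod 13)
  r_1 = 115 (mod 169)
  r_2 = 1636 (mod 2197)
  r_3 = 3833 (mod 28561)
Final: r = 3833 with f(r) ≡ 0 mod 13^4.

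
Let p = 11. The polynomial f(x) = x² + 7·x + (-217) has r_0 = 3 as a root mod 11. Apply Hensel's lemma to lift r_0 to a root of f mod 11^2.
r_1 = 36 (mod 121)

Hensel: r_{i+1} = r_i − f(r_i)·(f′(r_i))^{-1} mod 11^{i+2}, f′(x) = 2x + 7. Iterate:
  r_0 = 3 (mod 11)
  r_1 = 36 (mod 121)
Final: r = 36 satisfies f(r) ≡ 0 mod 11^2.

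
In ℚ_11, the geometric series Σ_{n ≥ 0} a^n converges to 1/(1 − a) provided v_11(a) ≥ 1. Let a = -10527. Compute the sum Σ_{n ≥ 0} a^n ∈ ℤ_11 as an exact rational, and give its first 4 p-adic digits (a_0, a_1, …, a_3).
Σ a^n = 1/(1 − a) = 1/10528;  first 4 digits = (1, 0, 1, 3)

v_11(a) = 2 ≥ 1, so the series converges in ℤ_11 to 1/(1 − a) = 1/(1 − (-10527)) = 1/10528. Expand this rational in ℤ_11: compute digits iteratively via d_i = x_i mod 11, x_{i+1} = (x_i − d_i)/11. The first 4 digits are (1, 0, 1, 3).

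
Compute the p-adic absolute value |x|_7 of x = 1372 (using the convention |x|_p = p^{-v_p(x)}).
|1372|_7 = 1/343

Step 1 — compute v_7(x) by factoring powers of 7 out of the numerator and denominator: v_7(1372) = 3. Step 2 — apply |x|_p = p^{-v_p(x)} = 7^{-3} = 1/343.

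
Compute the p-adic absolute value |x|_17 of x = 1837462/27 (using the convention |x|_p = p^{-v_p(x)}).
|1837462/27|_17 = 1/83521

Step 1 — compute v_17(x) by factoring powers of 17 out of the numerator and denominator: v_17(1837462/27) = 4. Step 2 — apply |x|_p = p^{-v_p(x)} = 17^{-4} = 1/83521.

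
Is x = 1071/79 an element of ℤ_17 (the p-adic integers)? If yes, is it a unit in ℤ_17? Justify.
x ∈ ℤ_17 but not a unit; v_17(x) = 1 > 0

ℤ_17 = {x ∈ ℚ_17 : v_17(x) ≥ 0} and ℤ_17^× = {x ∈ ℤ_17 : v_17(x) = 0}. Here v_17(1071/79) = v_17(num) − v_17(den) = 1; compare against these criteria.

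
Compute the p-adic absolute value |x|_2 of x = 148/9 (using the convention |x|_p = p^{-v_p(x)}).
|148/9|_2 = 1/4

Step 1 — compute v_2(x) by factoring powers of 2 out of the numerator and denominator: v_2(148/9) = 2. Step 2 — apply |x|_p = p^{-v_p(x)} = 2^{-2} = 1/4.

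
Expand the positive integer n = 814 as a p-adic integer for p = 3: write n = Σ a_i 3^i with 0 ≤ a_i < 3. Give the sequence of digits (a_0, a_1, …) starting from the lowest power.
(a_0, a_1, …) = (1, 1, 0, 0, 1, 0, 1)

Repeated division by 3 gives the digits low-to-high: 814 = 1 + 1·3^1 + 1·3^4 + 1·3^6. Digit sequence: (1, 1, 0, 0, 1, 0, 1).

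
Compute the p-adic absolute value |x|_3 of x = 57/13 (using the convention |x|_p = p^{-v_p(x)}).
|57/13|_3 = 1/3

Step 1 — compute v_3(x) by factoring powers of 3 out of the numerator and denominator: v_3(57/13) = 1. Step 2 — apply |x|_p = p^{-v_p(x)} = 3^{-1} = 1/3.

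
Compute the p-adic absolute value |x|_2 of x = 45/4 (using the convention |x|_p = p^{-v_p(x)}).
|45/4|_2 = 4

Step 1 — compute v_2(x) by factoring powers of 2 out of the numerator and denominator: v_2(45/4) = -2. Step 2 — apply |x|_p = p^{-v_p(x)} = 2^{2} = 4.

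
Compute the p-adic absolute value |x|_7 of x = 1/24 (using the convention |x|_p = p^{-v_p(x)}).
|1/24|_7 = 1

Step 1 — compute v_7(x) by factoring powers of 7 out of the numerator and denominator: v_7(1/24) = 0. Step 2 — apply |x|_p = p^{-v_p(x)} = 7^{0} = 1.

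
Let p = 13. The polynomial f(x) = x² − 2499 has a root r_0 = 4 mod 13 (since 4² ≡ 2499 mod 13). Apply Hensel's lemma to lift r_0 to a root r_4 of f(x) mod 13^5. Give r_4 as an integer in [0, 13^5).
r_4 = 172293 (mod 371293)

Hensel's recurrence: r_{i+1} = r_i − f(r_i)·(f′(r_i))^{-1} mod 13^{i+2}, with f′(x) = 2x. Iterate:
  r_0 = 4 (mod 13)
  r_1 = 82 (mod 169)
  r_2 = 927 (mod 2197)
  r_3 = 927 (mod 28561)
  r_4 = 172293 (mod 371293)
Final: r_4 = 172293, and one checks f(r_4) ≡ 0 mod 13^5.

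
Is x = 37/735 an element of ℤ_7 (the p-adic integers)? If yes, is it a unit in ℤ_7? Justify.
x ∉ ℤ_7 (v_7(x) = -2 < 0)

ℤ_7 = {x ∈ ℚ_7 : v_7(x) ≥ 0} and ℤ_7^× = {x ∈ ℤ_7 : v_7(x) = 0}. Here v_7(37/735) = v_7(num) − v_7(den) = -2; compare against these criteria.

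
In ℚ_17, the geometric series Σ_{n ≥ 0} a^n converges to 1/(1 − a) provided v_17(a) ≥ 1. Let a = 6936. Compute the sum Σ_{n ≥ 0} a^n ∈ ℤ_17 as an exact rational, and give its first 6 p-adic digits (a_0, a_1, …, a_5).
Σ a^n = 1/(1 − a) = -1/6935;  first 6 digits = (1, 0, 7, 1, 15, 16)

v_17(a) = 2 ≥ 1, so the series converges in ℤ_17 to 1/(1 − a) = 1/(1 − 6936) = -1/6935. Expand this rational in ℤ_17: compute digits iteratively via d_i = x_i mod 17, x_{i+1} = (x_i − d_i)/17. The first 6 digits are (1, 0, 7, 1, 15, 16).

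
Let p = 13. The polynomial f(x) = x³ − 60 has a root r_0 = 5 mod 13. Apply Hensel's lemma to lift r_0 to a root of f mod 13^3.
r_2 = 252 (mod 2197)

Hensel: r_{i+1} = r_i − f(r_i)/f′(r_i) mod 13^{i+2}, where f′(x) = 3x². Iterate:
  r_0 = 5 (mod 13)
  r_1 = 83 (mod 169)
  r_2 = 252 (mod 2197)
Final: r = 252 with f(r) ≡ 0 mod 13^3.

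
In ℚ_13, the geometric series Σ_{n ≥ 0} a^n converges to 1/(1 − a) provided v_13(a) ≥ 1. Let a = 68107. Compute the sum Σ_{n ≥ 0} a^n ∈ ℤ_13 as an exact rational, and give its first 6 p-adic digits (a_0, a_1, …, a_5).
Σ a^n = 1/(1 − a) = -1/68106;  first 6 digits = (1, 0, 0, 5, 2, 0)

v_13(a) = 3 ≥ 1, so the series converges in ℤ_13 to 1/(1 − a) = 1/(1 − 68107) = -1/68106. Expand this rational in ℤ_13: compute digits iteratively via d_i = x_i mod 13, x_{i+1} = (x_i − d_i)/13. The first 6 digits are (1, 0, 0, 5, 2, 0).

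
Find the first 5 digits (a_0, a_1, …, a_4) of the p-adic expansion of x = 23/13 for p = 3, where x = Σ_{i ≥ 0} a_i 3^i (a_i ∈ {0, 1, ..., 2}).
(a_0, …, a_4) = (2, 2, 0, 0, 2)

v_3(23/13) = 0 (numerator and denominator both coprime to 3), so x ∈ ℤ_3^×. Compute digits iteratively via a_i = x_i mod 3, x_{i+1} = (x_i − a_i)/3, with x_0 = x:
  x_0 = 23/13;  a_0 = 2;  x_1 = (x_0 − 2)/3 = -1/13
  x_1 = -1/13;  a_1 = 2;  x_2 = (x_1 − 2)/3 = -9/13
  x_2 = -9/13;  a_2 = 0;  x_3 = (x_2 − 0)/3 = -3/13
  x_3 = -3/13;  a_3 = 0;  x_4 = (x_3 − 0)/3 = -1/13
  x_4 = -1/13;  a_4 = 2;  x_5 = (x_4 − 2)/3 = -9/13
Digits: (2, 2, 0, 0, 2).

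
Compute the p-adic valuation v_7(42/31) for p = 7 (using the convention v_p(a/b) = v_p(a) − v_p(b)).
v_7(42/31) = 1

Factor powers of 7 from the numerator and denominator of the reduced fraction: 42 = 7^1 · 6 and 31 = 7^0 · 31. Apply v_p(a/b) = v_p(a) − v_p(b): v_7(42/31) = 1 − 0 = 1.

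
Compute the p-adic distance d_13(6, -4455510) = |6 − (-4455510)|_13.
d_13(6, -4455510) = 1/371293

Step 1 — x − y = 6 − (-4455510) = 4455516. Step 2 — v_13(4455516) = 5 (factor: 4455516 = (13^5 · 12); the sign does not affect v_p). Step 3 — |x − y|_13 = 13^{-5} = 1/371293.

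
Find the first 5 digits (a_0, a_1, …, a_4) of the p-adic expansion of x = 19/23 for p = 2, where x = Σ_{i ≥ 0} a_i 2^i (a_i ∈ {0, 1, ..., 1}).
(a_0, …, a_4) = (1, 0, 1, 0, 0)

v_2(19/23) = 0 (numerator and denominator both coprime to 2), so x ∈ ℤ_2^×. Compute digits iteratively via a_i = x_i mod 2, x_{i+1} = (x_i − a_i)/2, with x_0 = x:
  x_0 = 19/23;  a_0 = 1;  x_1 = (x_0 − 1)/2 = -2/23
  x_1 = -2/23;  a_1 = 0;  x_2 = (x_1 − 0)/2 = -1/23
  x_2 = -1/23;  a_2 = 1;  x_3 = (x_2 − 1)/2 = -12/23
  x_3 = -12/23;  a_3 = 0;  x_4 = (x_3 − 0)/2 = -6/23
  x_4 = -6/23;  a_4 = 0;  x_5 = (x_4 − 0)/2 = -3/23
Digits: (1, 0, 1, 0, 0).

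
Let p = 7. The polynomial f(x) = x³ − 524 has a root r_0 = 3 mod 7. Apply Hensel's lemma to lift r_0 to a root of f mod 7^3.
r_2 = 94 (mod 343)

Hensel: r_{i+1} = r_i − f(r_i)/f′(r_i) mod 7^{i+2}, where f′(x) = 3x². Iterate:
  r_0 = 3 (mod 7)
  r_1 = 45 (mod 49)
  r_2 = 94 (mod 343)
Final: r = 94 with f(r) ≡ 0 mod 7^3.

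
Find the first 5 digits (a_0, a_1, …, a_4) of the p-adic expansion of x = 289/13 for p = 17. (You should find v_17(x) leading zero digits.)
(a_0, …, a_4) = (0, 0, 4, 5, 1)

v_17(289/13) = 2, so a_0 = ... = a_1 = 0. Factor out: x = 17^2 · u with u = 1/13 a unit in ℤ_17. Expand u iteratively via a_{v+i} = u_i mod 17, u_{i+1} = (u_i − a_{v+i})/17:
  u_0 = 1/13;  a_2 = 4;  u_1 = (u_0 − 4)/17 = -3/13
  u_1 = -3/13;  a_3 = 5;  u_2 = (u_1 − 5)/17 = -4/13
  u_2 = -4/13;  a_4 = 1;  u_3 = (u_2 − 1)/17 = -1/13
Digits: (0, 0, 4, 5, 1).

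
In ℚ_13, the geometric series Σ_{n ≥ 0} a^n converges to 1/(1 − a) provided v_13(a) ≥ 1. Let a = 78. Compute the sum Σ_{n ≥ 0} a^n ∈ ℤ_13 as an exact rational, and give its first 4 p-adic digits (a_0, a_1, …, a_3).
Σ a^n = 1/(1 − a) = -1/77;  first 4 digits = (1, 6, 10, 10)

v_13(a) = 1 ≥ 1, so the series converges in ℤ_13 to 1/(1 − a) = 1/(1 − 78) = -1/77. Expand this rational in ℤ_13: compute digits iteratively via d_i = x_i mod 13, x_{i+1} = (x_i − d_i)/13. The first 4 digits are (1, 6, 10, 10).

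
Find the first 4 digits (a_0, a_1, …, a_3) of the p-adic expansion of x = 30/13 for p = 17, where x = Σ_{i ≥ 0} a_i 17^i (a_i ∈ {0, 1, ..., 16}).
(a_0, …, a_3) = (1, 4, 5, 1)

v_17(30/13) = 0 (numerator and denominator both coprime to 17), so x ∈ ℤ_17^×. Compute digits iteratively via a_i = x_i mod 17, x_{i+1} = (x_i − a_i)/17, with x_0 = x:
  x_0 = 30/13;  a_0 = 1;  x_1 = (x_0 − 1)/17 = 1/13
  x_1 = 1/13;  a_1 = 4;  x_2 = (x_1 − 4)/17 = -3/13
  x_2 = -3/13;  a_2 = 5;  x_3 = (x_2 − 5)/17 = -4/13
  x_3 = -4/13;  a_3 = 1;  x_4 = (x_3 − 1)/17 = -1/13
Digits: (1, 4, 5, 1).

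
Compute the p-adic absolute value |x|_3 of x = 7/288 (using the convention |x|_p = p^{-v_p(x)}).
|7/288|_3 = 9

Step 1 — compute v_3(x) by factoring powers of 3 out of the numerator and denominator: v_3(7/288) = -2. Step 2 — apply |x|_p = p^{-v_p(x)} = 3^{2} = 9.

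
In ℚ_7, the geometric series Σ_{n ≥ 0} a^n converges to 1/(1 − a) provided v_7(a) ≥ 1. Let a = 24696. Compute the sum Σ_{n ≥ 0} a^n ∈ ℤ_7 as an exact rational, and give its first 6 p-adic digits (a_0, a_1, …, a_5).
Σ a^n = 1/(1 − a) = -1/24695;  first 6 digits = (1, 0, 0, 2, 3, 1)

v_7(a) = 3 ≥ 1, so the series converges in ℤ_7 to 1/(1 − a) = 1/(1 − 24696) = -1/24695. Expand this rational in ℤ_7: compute digits iteratively via d_i = x_i mod 7, x_{i+1} = (x_i − d_i)/7. The first 6 digits are (1, 0, 0, 2, 3, 1).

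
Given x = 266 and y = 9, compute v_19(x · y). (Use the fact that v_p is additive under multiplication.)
v_19(2394) = 1

v_p(x) = 1 (factor: 266 = 19^1 · 14); v_p(y) = 0 (factor: 9 = 19^0 · 9). Additivity: v_p(xy) = v_p(x) + v_p(y) = 1 + 0 = 1. (Direct check: xy = 2394 = 19^1 · (126).)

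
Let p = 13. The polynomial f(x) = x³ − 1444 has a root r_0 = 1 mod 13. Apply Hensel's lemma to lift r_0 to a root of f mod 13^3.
r_2 = 2003 (mod 2197)

Hensel: r_{i+1} = r_i − f(r_i)/f′(r_i) mod 13^{i+2}, where f′(x) = 3x². Iterate:
  r_0 = 1 (mod 13)
  r_1 = 144 (mod 169)
  r_2 = 2003 (mod 2197)
Final: r = 2003 with f(r) ≡ 0 mod 13^3.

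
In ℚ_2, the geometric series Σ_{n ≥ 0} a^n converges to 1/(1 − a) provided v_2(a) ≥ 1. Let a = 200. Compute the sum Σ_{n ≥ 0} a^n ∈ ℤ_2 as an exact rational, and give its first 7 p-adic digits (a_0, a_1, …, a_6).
Σ a^n = 1/(1 − a) = -1/199;  first 7 digits = (1, 0, 0, 1, 0, 0, 0)

v_2(a) = 3 ≥ 1, so the series converges in ℤ_2 to 1/(1 − a) = 1/(1 − 200) = -1/199. Expand this rational in ℤ_2: compute digits iteratively via d_i = x_i mod 2, x_{i+1} = (x_i − d_i)/2. The first 7 digits are (1, 0, 0, 1, 0, 0, 0).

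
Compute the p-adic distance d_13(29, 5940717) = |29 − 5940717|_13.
d_13(29, 5940717) = 1/371293

Step 1 — x − y = 29 − 5940717 = -5940688. Step 2 — v_13(-5940688) = 5 (factor: -5940688 = −(13^5 · 16); the sign does not affect v_p). Step 3 — |x − y|_13 = 13^{-5} = 1/371293.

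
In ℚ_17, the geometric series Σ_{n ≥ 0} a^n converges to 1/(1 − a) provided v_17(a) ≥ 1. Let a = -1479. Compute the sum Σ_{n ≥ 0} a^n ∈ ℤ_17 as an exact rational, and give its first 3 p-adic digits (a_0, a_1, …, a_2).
Σ a^n = 1/(1 − a) = 1/1480;  first 3 digits = (1, 15, 15)

v_17(a) = 1 ≥ 1, so the series converges in ℤ_17 to 1/(1 − a) = 1/(1 − (-1479)) = 1/1480. Expand this rational in ℤ_17: compute digits iteratively via d_i = x_i mod 17, x_{i+1} = (x_i − d_i)/17. The first 3 digits are (1, 15, 15).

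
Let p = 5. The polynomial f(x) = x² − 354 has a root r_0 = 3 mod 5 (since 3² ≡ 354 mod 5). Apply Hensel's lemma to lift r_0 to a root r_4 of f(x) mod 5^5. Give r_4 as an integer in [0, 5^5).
r_4 = 848 (mod 3125)

Hensel's recurrence: r_{i+1} = r_i − f(r_i)·(f′(r_i))^{-1} mod 5^{i+2}, with f′(x) = 2x. Iterate:
  r_0 = 3 (mod 5)
  r_1 = 23 (mod 25)
  r_2 = 98 (mod 125)
  r_3 = 223 (mod 625)
  r_4 = 848 (mod 3125)
Final: r_4 = 848, and one checks f(r_4) ≡ 0 mod 5^5.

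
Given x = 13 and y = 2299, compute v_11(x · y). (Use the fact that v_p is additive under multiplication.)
v_11(29887) = 2

v_p(x) = 0 (factor: 13 = 11^0 · 13); v_p(y) = 2 (factor: 2299 = 11^2 · 19). Additivity: v_p(xy) = v_p(x) + v_p(y) = 0 + 2 = 2. (Direct check: xy = 29887 = 11^2 · (247).)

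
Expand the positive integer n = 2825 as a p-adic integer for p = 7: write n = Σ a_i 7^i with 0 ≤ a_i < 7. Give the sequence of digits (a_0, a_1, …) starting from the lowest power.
(a_0, a_1, …) = (4, 4, 1, 1, 1)

Repeated division by 7 gives the digits low-to-high: 2825 = 4 + 4·7^1 + 1·7^2 + 1·7^3 + 1·7^4. Digit sequence: (4, 4, 1, 1, 1).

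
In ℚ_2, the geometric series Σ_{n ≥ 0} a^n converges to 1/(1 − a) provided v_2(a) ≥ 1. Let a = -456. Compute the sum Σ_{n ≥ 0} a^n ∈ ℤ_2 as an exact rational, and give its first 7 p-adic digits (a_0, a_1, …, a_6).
Σ a^n = 1/(1 − a) = 1/457;  first 7 digits = (1, 0, 0, 1, 1, 1, 1)

v_2(a) = 3 ≥ 1, so the series converges in ℤ_2 to 1/(1 − a) = 1/(1 − (-456)) = 1/457. Expand this rational in ℤ_2: compute digits iteratively via d_i = x_i mod 2, x_{i+1} = (x_i − d_i)/2. The first 7 digits are (1, 0, 0, 1, 1, 1, 1).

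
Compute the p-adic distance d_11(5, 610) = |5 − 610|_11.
d_11(5, 610) = 1/121

Step 1 — x − y = 5 − 610 = -605. Step 2 — v_11(-605) = 2 (factor: -605 = −(11^2 · 5); the sign does not affect v_p). Step 3 — |x − y|_11 = 11^{-2} = 1/121.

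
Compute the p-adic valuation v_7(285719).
v_7(285719) = 5

v_7(n) is the largest exponent k such that 7^k divides n. Factor out: 285719 = 7^5 · 17. (Sign doesn't affect v_p.) So v_7(285719) = 5.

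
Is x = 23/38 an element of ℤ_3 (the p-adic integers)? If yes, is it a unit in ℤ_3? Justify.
x ∈ ℤ_3^× (unit); v_3(x) = 0

ℤ_3 = {x ∈ ℚ_3 : v_3(x) ≥ 0} and ℤ_3^× = {x ∈ ℤ_3 : v_3(x) = 0}. Here v_3(23/38) = v_3(num) − v_3(den) = 0; compare against these criteria.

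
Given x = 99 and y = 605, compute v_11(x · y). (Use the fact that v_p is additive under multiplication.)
v_11(59895) = 3

v_p(x) = 1 (factor: 99 = 11^1 · 9); v_p(y) = 2 (factor: 605 = 11^2 · 5). Additivity: v_p(xy) = v_p(x) + v_p(y) = 1 + 2 = 3. (Direct check: xy = 59895 = 11^3 · (45).)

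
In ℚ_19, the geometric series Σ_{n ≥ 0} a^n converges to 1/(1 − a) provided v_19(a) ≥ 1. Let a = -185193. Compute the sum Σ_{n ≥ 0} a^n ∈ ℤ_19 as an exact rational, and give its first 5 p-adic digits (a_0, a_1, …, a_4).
Σ a^n = 1/(1 − a) = 1/185194;  first 5 digits = (1, 0, 0, 11, 17)

v_19(a) = 3 ≥ 1, so the series converges in ℤ_19 to 1/(1 − a) = 1/(1 − (-185193)) = 1/185194. Expand this rational in ℤ_19: compute digits iteratively via d_i = x_i mod 19, x_{i+1} = (x_i − d_i)/19. The first 5 digits are (1, 0, 0, 11, 17).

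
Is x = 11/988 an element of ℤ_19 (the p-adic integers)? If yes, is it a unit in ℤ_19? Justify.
x ∉ ℤ_19 (v_19(x) = -1 < 0)

ℤ_19 = {x ∈ ℚ_19 : v_19(x) ≥ 0} and ℤ_19^× = {x ∈ ℤ_19 : v_19(x) = 0}. Here v_19(11/988) = v_19(num) − v_19(den) = -1; compare against these criteria.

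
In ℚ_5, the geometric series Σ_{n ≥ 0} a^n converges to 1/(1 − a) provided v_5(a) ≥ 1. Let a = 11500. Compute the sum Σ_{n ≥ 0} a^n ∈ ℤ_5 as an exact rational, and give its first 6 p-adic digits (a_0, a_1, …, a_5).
Σ a^n = 1/(1 − a) = -1/11499;  first 6 digits = (1, 0, 0, 2, 3, 3)

v_5(a) = 3 ≥ 1, so the series converges in ℤ_5 to 1/(1 − a) = 1/(1 − 11500) = -1/11499. Expand this rational in ℤ_5: compute digits iteratively via d_i = x_i mod 5, x_{i+1} = (x_i − d_i)/5. The first 6 digits are (1, 0, 0, 2, 3, 3).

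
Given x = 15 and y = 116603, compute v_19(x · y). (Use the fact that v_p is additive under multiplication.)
v_19(1749045) = 3

v_p(x) = 0 (factor: 15 = 19^0 · 15); v_p(y) = 3 (factor: 116603 = 19^3 · 17). Additivity: v_p(xy) = v_p(x) + v_p(y) = 0 + 3 = 3. (Direct check: xy = 1749045 = 19^3 · (255).)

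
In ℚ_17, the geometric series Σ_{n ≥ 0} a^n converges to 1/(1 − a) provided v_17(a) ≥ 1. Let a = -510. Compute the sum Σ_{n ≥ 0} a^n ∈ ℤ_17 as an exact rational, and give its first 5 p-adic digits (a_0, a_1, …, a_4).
Σ a^n = 1/(1 − a) = 1/511;  first 5 digits = (1, 4, 14, 14, 13)

v_17(a) = 1 ≥ 1, so the series converges in ℤ_17 to 1/(1 − a) = 1/(1 − (-510)) = 1/511. Expand this rational in ℤ_17: compute digits iteratively via d_i = x_i mod 17, x_{i+1} = (x_i − d_i)/17. The first 5 digits are (1, 4, 14, 14, 13).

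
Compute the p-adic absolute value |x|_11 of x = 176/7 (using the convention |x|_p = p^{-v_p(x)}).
|176/7|_11 = 1/11

Step 1 — compute v_11(x) by factoring powers of 11 out of the numerator and denominator: v_11(176/7) = 1. Step 2 — apply |x|_p = p^{-v_p(x)} = 11^{-1} = 1/11.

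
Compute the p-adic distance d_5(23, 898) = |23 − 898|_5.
d_5(23, 898) = 1/125

Step 1 — x − y = 23 − 898 = -875. Step 2 — v_5(-875) = 3 (factor: -875 = −(5^3 · 7); the sign does not affect v_p). Step 3 — |x − y|_5 = 5^{-3} = 1/125.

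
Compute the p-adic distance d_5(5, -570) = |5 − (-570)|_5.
d_5(5, -570) = 1/25

Step 1 — x − y = 5 − (-570) = 575. Step 2 — v_5(575) = 2 (factor: 575 = (5^2 · 23); the sign does not affect v_p). Step 3 — |x − y|_5 = 5^{-2} = 1/25.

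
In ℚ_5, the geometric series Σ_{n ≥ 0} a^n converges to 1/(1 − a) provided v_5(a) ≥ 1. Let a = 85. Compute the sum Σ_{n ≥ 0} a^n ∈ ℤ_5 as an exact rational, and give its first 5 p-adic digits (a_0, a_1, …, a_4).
Σ a^n = 1/(1 − a) = -1/84;  first 5 digits = (1, 2, 2, 1, 0)

v_5(a) = 1 ≥ 1, so the series converges in ℤ_5 to 1/(1 − a) = 1/(1 − 85) = -1/84. Expand this rational in ℤ_5: compute digits iteratively via d_i = x_i mod 5, x_{i+1} = (x_i − d_i)/5. The first 5 digits are (1, 2, 2, 1, 0).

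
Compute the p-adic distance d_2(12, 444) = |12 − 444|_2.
d_2(12, 444) = 1/16

Step 1 — x − y = 12 − 444 = -432. Step 2 — v_2(-432) = 4 (factor: -432 = −(2^4 · 27); the sign does not affect v_p). Step 3 — |x − y|_2 = 2^{-4} = 1/16.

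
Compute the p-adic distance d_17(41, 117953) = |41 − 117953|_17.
d_17(41, 117953) = 1/4913

Step 1 — x − y = 41 − 117953 = -117912. Step 2 — v_17(-117912) = 3 (factor: -117912 = −(17^3 · 24); the sign does not affect v_p). Step 3 — |x − y|_17 = 17^{-3} = 1/4913.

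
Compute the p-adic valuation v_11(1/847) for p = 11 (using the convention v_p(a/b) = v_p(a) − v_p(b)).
v_11(1/847) = -2

Factor powers of 11 from the numerator and denominator of the reduced fraction: 1 = 11^0 · 1 and 847 = 11^2 · 7. Apply v_p(a/b) = v_p(a) − v_p(b): v_11(1/847) = 0 − 2 = -2.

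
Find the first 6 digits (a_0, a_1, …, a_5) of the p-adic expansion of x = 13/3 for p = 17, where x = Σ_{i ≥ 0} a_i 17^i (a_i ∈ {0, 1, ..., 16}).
(a_0, …, a_5) = (10, 11, 5, 11, 5, 11)

v_17(13/3) = 0 (numerator and denominator both coprime to 17), so x ∈ ℤ_17^×. Compute digits iteratively via a_i = x_i mod 17, x_{i+1} = (x_i − a_i)/17, with x_0 = x:
  x_0 = 13/3;  a_0 = 10;  x_1 = (x_0 − 10)/17 = -1/3
  x_1 = -1/3;  a_1 = 11;  x_2 = (x_1 − 11)/17 = -2/3
  x_2 = -2/3;  a_2 = 5;  x_3 = (x_2 − 5)/17 = -1/3
  x_3 = -1/3;  a_3 = 11;  x_4 = (x_3 − 11)/17 = -2/3
  x_4 = -2/3;  a_4 = 5;  x_5 = (x_4 − 5)/17 = -1/3
  x_5 = -1/3;  a_5 = 11;  x_6 = (x_5 − 11)/17 = -2/3
Digits: (10, 11, 5, 11, 5, 11).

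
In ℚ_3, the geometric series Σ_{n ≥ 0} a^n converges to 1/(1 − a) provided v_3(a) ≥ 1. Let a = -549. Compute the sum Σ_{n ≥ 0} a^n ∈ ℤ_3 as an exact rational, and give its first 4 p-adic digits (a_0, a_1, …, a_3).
Σ a^n = 1/(1 − a) = 1/550;  first 4 digits = (1, 0, 2, 0)

v_3(a) = 2 ≥ 1, so the series converges in ℤ_3 to 1/(1 − a) = 1/(1 − (-549)) = 1/550. Expand this rational in ℤ_3: compute digits iteratively via d_i = x_i mod 3, x_{i+1} = (x_i − d_i)/3. The first 4 digits are (1, 0, 2, 0).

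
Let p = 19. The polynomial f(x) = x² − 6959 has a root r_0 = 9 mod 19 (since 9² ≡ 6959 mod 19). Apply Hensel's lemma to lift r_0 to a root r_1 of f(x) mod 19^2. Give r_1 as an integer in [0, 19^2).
r_1 = 351 (mod 361)

Hensel's recurrence: r_{i+1} = r_i − f(r_i)·(f′(r_i))^{-1} mod 19^{i+2}, with f′(x) = 2x. Iterate:
  r_0 = 9 (mod 19)
  r_1 = 351 (mod 361)
Final: r_1 = 351, and one checks f(r_1) ≡ 0 mod 19^2.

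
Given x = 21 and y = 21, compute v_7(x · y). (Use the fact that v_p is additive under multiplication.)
v_7(441) = 2

v_p(x) = 1 (factor: 21 = 7^1 · 3); v_p(y) = 1 (factor: 21 = 7^1 · 3). Additivity: v_p(xy) = v_p(x) + v_p(y) = 1 + 1 = 2. (Direct check: xy = 441 = 7^2 · (9).)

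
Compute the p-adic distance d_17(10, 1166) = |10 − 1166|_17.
d_17(10, 1166) = 1/289

Step 1 — x − y = 10 − 1166 = -1156. Step 2 — v_17(-1156) = 2 (factor: -1156 = −(17^2 · 4); the sign does not affect v_p). Step 3 — |x − y|_17 = 17^{-2} = 1/289.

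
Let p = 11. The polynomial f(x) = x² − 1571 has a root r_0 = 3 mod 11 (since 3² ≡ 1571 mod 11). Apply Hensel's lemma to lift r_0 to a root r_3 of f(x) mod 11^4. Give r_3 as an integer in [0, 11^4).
r_3 = 13049 (mod 14641)

Hensel's recurrence: r_{i+1} = r_i − f(r_i)·(f′(r_i))^{-1} mod 11^{i+2}, with f′(x) = 2x. Iterate:
  r_0 = 3 (mod 11)
  r_1 = 102 (mod 121)
  r_2 = 1070 (mod 1331)
  r_3 = 13049 (mod 14641)
Final: r_3 = 13049, and one checks f(r_3) ≡ 0 mod 11^4.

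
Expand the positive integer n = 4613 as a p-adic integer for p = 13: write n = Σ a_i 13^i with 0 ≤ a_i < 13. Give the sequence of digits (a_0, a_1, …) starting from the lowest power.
(a_0, a_1, …) = (11, 3, 1, 2)

Repeated division by 13 gives the digits low-to-high: 4613 = 11 + 3·13^1 + 1·13^2 + 2·13^3. Digit sequence: (11, 3, 1, 2).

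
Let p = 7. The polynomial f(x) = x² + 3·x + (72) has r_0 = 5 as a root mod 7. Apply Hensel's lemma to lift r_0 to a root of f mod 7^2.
r_1 = 19 (mod 49)

Hensel: r_{i+1} = r_i − f(r_i)·(f′(r_i))^{-1} mod 7^{i+2}, f′(x) = 2x + 3. Iterate:
  r_0 = 5 (mod 7)
  r_1 = 19 (mod 49)
Final: r = 19 satisfies f(r) ≡ 0 mod 7^2.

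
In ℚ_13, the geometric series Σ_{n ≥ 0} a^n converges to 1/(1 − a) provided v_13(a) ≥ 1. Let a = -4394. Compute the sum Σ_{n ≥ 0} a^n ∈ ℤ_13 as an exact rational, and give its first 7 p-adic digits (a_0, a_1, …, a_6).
Σ a^n = 1/(1 − a) = 1/4395;  first 7 digits = (1, 0, 0, 11, 12, 12, 3)

v_13(a) = 3 ≥ 1, so the series converges in ℤ_13 to 1/(1 − a) = 1/(1 − (-4394)) = 1/4395. Expand this rational in ℤ_13: compute digits iteratively via d_i = x_i mod 13, x_{i+1} = (x_i − d_i)/13. The first 7 digits are (1, 0, 0, 11, 12, 12, 3).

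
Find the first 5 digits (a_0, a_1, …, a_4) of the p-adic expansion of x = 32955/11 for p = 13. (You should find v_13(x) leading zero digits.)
(a_0, …, a_4) = (0, 0, 0, 12, 11)

v_13(32955/11) = 3, so a_0 = ... = a_2 = 0. Factor out: x = 13^3 · u with u = 15/11 a unit in ℤ_13. Expand u iteratively via a_{v+i} = u_i mod 13, u_{i+1} = (u_i − a_{v+i})/13:
  u_0 = 15/11;  a_3 = 12;  u_1 = (u_0 − 12)/13 = -9/11
  u_1 = -9/11;  a_4 = 11;  u_2 = (u_1 − 11)/13 = -10/11
Digits: (0, 0, 0, 12, 11).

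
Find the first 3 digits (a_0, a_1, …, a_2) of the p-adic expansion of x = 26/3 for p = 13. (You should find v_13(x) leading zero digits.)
(a_0, …, a_2) = (0, 5, 4)

v_13(26/3) = 1, so a_0 = ... = a_0 = 0. Factor out: x = 13^1 · u with u = 2/3 a unit in ℤ_13. Expand u iteratively via a_{v+i} = u_i mod 13, u_{i+1} = (u_i − a_{v+i})/13:
  u_0 = 2/3;  a_1 = 5;  u_1 = (u_0 − 5)/13 = -1/3
  u_1 = -1/3;  a_2 = 4;  u_2 = (u_1 − 4)/13 = -1/3
Digits: (0, 5, 4).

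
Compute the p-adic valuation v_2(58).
v_2(58) = 1

v_2(n) is the largest exponent k such that 2^k divides n. Factor out: 58 = 2^1 · 29. (Sign doesn't affect v_p.) So v_2(58) = 1.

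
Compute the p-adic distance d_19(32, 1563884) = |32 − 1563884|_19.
d_19(32, 1563884) = 1/130321

Step 1 — x − y = 32 − 1563884 = -1563852. Step 2 — v_19(-1563852) = 4 (factor: -1563852 = −(19^4 · 12); the sign does not affect v_p). Step 3 — |x − y|_19 = 19^{-4} = 1/130321.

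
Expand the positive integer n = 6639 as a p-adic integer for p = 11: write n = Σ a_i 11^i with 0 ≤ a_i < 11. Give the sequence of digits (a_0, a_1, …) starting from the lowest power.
(a_0, a_1, …) = (6, 9, 10, 4)

Repeated division by 11 gives the digits low-to-high: 6639 = 6 + 9·11^1 + 10·11^2 + 4·11^3. Digit sequence: (6, 9, 10, 4).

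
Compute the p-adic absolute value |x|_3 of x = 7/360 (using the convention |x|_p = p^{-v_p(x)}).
|7/360|_3 = 9

Step 1 — compute v_3(x) by factoring powers of 3 out of the numerator and denominator: v_3(7/360) = -2. Step 2 — apply |x|_p = p^{-v_p(x)} = 3^{2} = 9.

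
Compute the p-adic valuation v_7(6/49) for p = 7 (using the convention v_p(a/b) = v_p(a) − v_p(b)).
v_7(6/49) = -2

Factor powers of 7 from the numerator and denominator of the reduced fraction: 6 = 7^0 · 6 and 49 = 7^2 · 1. Apply v_p(a/b) = v_p(a) − v_p(b): v_7(6/49) = 0 − 2 = -2.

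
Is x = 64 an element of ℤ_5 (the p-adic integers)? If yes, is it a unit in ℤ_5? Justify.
x ∈ ℤ_5^× (unit); v_5(x) = 0

ℤ_5 = {x ∈ ℚ_5 : v_5(x) ≥ 0} and ℤ_5^× = {x ∈ ℤ_5 : v_5(x) = 0}. Here v_5(64) = v_5(num) − v_5(den) = 0; compare against these criteria.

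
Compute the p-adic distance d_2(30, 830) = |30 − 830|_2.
d_2(30, 830) = 1/32

Step 1 — x − y = 30 − 830 = -800. Step 2 — v_2(-800) = 5 (factor: -800 = −(2^5 · 25); the sign does not affect v_p). Step 3 — |x − y|_2 = 2^{-5} = 1/32.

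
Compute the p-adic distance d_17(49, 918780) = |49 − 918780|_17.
d_17(49, 918780) = 1/83521

Step 1 — x − y = 49 − 918780 = -918731. Step 2 — v_17(-918731) = 4 (factor: -918731 = −(17^4 · 11); the sign does not affect v_p). Step 3 — |x − y|_17 = 17^{-4} = 1/83521.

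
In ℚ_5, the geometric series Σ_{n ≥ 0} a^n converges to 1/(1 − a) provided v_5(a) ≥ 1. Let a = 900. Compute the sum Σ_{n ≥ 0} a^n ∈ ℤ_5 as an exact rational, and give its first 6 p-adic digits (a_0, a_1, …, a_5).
Σ a^n = 1/(1 − a) = -1/899;  first 6 digits = (1, 0, 1, 2, 2, 4)

v_5(a) = 2 ≥ 1, so the series converges in ℤ_5 to 1/(1 − a) = 1/(1 − 900) = -1/899. Expand this rational in ℤ_5: compute digits iteratively via d_i = x_i mod 5, x_{i+1} = (x_i − d_i)/5. The first 6 digits are (1, 0, 1, 2, 2, 4).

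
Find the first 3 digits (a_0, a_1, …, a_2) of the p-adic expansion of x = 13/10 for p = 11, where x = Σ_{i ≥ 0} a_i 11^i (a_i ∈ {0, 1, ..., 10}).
(a_0, …, a_2) = (9, 7, 7)

v_11(13/10) = 0 (numerator and denominator both coprime to 11), so x ∈ ℤ_11^×. Compute digits iteratively via a_i = x_i mod 11, x_{i+1} = (x_i − a_i)/11, with x_0 = x:
  x_0 = 13/10;  a_0 = 9;  x_1 = (x_0 − 9)/11 = -7/10
  x_1 = -7/10;  a_1 = 7;  x_2 = (x_1 − 7)/11 = -7/10
  x_2 = -7/10;  a_2 = 7;  x_3 = (x_2 − 7)/11 = -7/10
Digits: (9, 7, 7).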